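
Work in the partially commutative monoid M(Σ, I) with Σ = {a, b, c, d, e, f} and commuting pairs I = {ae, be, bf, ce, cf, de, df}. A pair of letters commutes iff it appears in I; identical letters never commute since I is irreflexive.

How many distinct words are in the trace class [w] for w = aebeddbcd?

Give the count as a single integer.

drop 0:a onto floor
drop 1:e onto floor
drop 2:b onto {0:a}
drop 3:e onto {1:e}
drop 4:d onto {2:b}
drop 5:d onto {4:d}
drop 6:b onto {5:d}
drop 7:c onto {6:b}
drop 8:d onto {7:c}
ground layer = {0:a, 1:e}
drop-orders for the pieces not yet dropped (sum over which currently-grounded one goes next):
  1 to go: {3} 1  {8} 1
  2 to go: {1,3} 1  {3,8} 2  {7,8} 1
  3 to go: {1,3,8} 3  {3,7,8} 3  {6,7,8} 1
  4 to go: {1,3,7,8} 6  {3,6,7,8} 4  {5,6,7,8} 1
  5 to go: {1,3,6,7,8} 10  {3,5,6,7,8} 5  {4,5,6,7,8} 1
  6 to go: {1,3,5,6,7,8} 15  {2,4,5,6,7,8} 1  {3,4,5,6,7,8} 6
  7 to go: {0,2,4,5,6,7,8} 1  {1,3,4,5,6,7,8} 21  {2,3,4,5,6,7,8} 7
  if 0:a drops first: 28 orders
  if 1:e drops first: 8 orders
heap linearizations: 36

36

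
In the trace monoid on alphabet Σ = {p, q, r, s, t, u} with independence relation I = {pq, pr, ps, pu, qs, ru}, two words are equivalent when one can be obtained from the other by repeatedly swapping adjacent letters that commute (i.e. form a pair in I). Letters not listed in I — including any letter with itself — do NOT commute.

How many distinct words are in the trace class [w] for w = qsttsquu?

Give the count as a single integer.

0(q) covers ∅
1(s) covers ∅
2(t) covers 0:q, 1:s
3(t) covers 2:t
4(s) covers 3:t
5(q) covers 3:t
6(u) covers 4:s, 5:q
7(u) covers 6:u
floor of heap: 0:q, 1:s
completions by unplaced set U, small U first (add the entries for U minus each lowest piece of U):
  |U|=1: {7}:1
  |U|=2: {6,7}:1
  |U|=3: {4,6,7}:1  {5,6,7}:1
  |U|=4: {4,5,6,7}:2
  |U|=5: {3,4,5,6,7}:2
  |U|=6: {2,3,4,5,6,7}:2
  start at 0(q): 2
  start at 1(s): 2
sum over floor = 4

4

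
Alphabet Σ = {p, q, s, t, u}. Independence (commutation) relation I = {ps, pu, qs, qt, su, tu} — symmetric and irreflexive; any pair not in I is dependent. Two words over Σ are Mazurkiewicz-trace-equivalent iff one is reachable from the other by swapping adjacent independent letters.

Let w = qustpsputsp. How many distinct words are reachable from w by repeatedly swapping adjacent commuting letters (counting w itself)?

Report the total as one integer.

piece 0:q — minimal
piece 1:u rests on {0:q}
piece 2:s — minimal
piece 3:t rests on {2:s}
piece 4:p rests on {0:q, 3:t}
piece 5:s rests on {3:t}
piece 6:p rests on {4:p}
piece 7:u rests on {1:u}
piece 8:t rests on {5:s, 6:p}
piece 9:s rests on {8:t}
piece 10:p rests on {8:t}
minimal pieces: {0:q, 2:s}
ways to finish when only these pieces remain (= sum over removing one remaining piece with nothing left below it):
  1 left: {7}→1  {9}→1  {10}→1
  2 left: {1,7}→1  {7,9}→2  {7,10}→2  {9,10}→2
  3 left: {1,7,9}→3  {1,7,10}→3  {7,9,10}→6  {8,9,10}→2
  4 left: {1,7,9,10}→12  {5,8,9,10}→2  {6,8,9,10}→2  {7,8,9,10}→8
  5 left: {1,7,8,9,10}→20  {4,6,8,9,10}→2  {5,6,8,9,10}→4  {5,7,8,9,10}→10  {6,7,8,9,10}→10
  6 left: {1,5,7,8,9,10}→30  {1,6,7,8,9,10}→30  {4,5,6,8,9,10}→6  {4,6,7,8,9,10}→12  {5,6,7,8,9,10}→24
  7 left: {1,4,6,7,8,9,10}→42  {1,5,6,7,8,9,10}→84  {3,4,5,6,8,9,10}→6  {4,5,6,7,8,9,10}→42
  8 left: {0,1,4,6,7,8,9,10}→42  {1,4,5,6,7,8,9,10}→168  {2,3,4,5,6,8,9,10}→6  {3,4,5,6,7,8,9,10}→48
  9 left: {0,1,4,5,6,7,8,9,10}→210  {1,3,4,5,6,7,8,9,10}→216  {2,3,4,5,6,7,8,9,10}→54
  placing 0:q first → 270 extensions
  placing 2:s first → 426 extensions
total linear extensions = 696

696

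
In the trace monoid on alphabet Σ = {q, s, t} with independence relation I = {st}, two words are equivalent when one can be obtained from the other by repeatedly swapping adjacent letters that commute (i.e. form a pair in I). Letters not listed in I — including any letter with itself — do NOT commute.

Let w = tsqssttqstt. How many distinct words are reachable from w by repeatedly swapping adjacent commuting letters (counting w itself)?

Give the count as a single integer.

piece 0:t — minimal
piece 1:s — minimal
piece 2:q rests on {0:t, 1:s}
piece 3:s rests on {2:q}
piece 4:s rests on {3:s}
piece 5:t rests on {2:q}
piece 6:t rests on {5:t}
piece 7:q rests on {4:s, 6:t}
piece 8:s rests on {7:q}
piece 9:t rests on {7:q}
piece 10:t rests on {9:t}
minimal pieces: {0:t, 1:s}
ways to finish when only these pieces remain (= sum over removing one remaining piece with nothing left below it):
  1 left: {8}→1  {10}→1
  2 left: {8,10}→2  {9,10}→1
  3 left: {8,9,10}→3
  4 left: {7,8,9,10}→3
  5 left: {4,7,8,9,10}→3  {6,7,8,9,10}→3
  6 left: {3,4,7,8,9,10}→3  {4,6,7,8,9,10}→6  {5,6,7,8,9,10}→3
  7 left: {3,4,6,7,8,9,10}→9  {4,5,6,7,8,9,10}→9
  8 left: {3,4,5,6,7,8,9,10}→18
  9 left: {2,3,4,5,6,7,8,9,10}→18
  placing 0:t first → 18 extensions
  placing 1:s first → 18 extensions
total linear extensions = 36

36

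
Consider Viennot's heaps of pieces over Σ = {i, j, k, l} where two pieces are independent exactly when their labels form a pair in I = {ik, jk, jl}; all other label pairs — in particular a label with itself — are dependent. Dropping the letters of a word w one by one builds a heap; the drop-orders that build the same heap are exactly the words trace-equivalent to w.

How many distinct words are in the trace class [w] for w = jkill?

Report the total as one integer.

3

drop 0:j onto floor
drop 1:k onto floor
drop 2:i onto {0:j}
drop 3:l onto {1:k, 2:i}
drop 4:l onto {3:l}
ground layer = {0:j, 1:k}
drop-orders for the pieces not yet dropped (sum over which currently-grounded one goes next):
  1 to go: {4} 1
  2 to go: {3,4} 1
  3 to go: {1,3,4} 1  {2,3,4} 1
  if 0:j drops first: 2 orders
  if 1:k drops first: 1 orders
heap linearizations: 3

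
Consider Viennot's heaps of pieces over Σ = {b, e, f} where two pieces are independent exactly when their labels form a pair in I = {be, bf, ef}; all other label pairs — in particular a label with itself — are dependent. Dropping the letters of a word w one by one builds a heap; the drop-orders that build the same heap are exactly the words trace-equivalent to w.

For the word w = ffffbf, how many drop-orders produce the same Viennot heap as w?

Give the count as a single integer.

6

0(f) covers ∅
1(f) covers 0:f
2(f) covers 1:f
3(f) covers 2:f
4(b) covers ∅
5(f) covers 3:f
floor of heap: 0:f, 4:b
completions by unplaced set U, small U first (add the entries for U minus each lowest piece of U):
  |U|=1: {4}:1  {5}:1
  |U|=2: {3,5}:1  {4,5}:2
  |U|=3: {2,3,5}:1  {3,4,5}:3
  |U|=4: {1,2,3,5}:1  {2,3,4,5}:4
  start at 0(f): 5
  start at 4(b): 1
sum over floor = 6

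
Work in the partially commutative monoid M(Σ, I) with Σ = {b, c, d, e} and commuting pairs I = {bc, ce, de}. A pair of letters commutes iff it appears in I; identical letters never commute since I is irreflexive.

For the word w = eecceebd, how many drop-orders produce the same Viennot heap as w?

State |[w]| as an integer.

#0=e has no predecessor
#1=e depends on [0:e]
#2=c has no predecessor
#3=c depends on [2:c]
#4=e depends on [1:e]
#5=e depends on [4:e]
#6=b depends on [5:e]
#7=d depends on [3:c, 6:b]
sources: [0:e, 2:c]
N(rest) = Σ N(rest − s) over sources s of rest; N(one piece) = 1:
  size 1 → [7]=1
  size 2 → [3,7]=1  [6,7]=1
  size 3 → [2,3,7]=1  [3,6,7]=2  [5,6,7]=1
  size 4 → [2,3,6,7]=3  [3,5,6,7]=3  [4,5,6,7]=1
  size 5 → [1,4,5,6,7]=1  [2,3,5,6,7]=6  [3,4,5,6,7]=4
  size 6 → [0,1,4,5,6,7]=1  [1,3,4,5,6,7]=5  [2,3,4,5,6,7]=10
  first=0(e) contributes 15
  first=2(c) contributes 6
|[w]| = 21

21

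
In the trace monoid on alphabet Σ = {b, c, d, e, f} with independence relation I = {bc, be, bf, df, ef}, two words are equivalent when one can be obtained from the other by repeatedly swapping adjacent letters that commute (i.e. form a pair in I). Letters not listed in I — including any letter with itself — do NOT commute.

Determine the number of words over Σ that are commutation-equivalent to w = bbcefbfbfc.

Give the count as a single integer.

840

#0=b has no predecessor
#1=b depends on [0:b]
#2=c has no predecessor
#3=e depends on [2:c]
#4=f depends on [2:c]
#5=b depends on [1:b]
#6=f depends on [4:f]
#7=b depends on [5:b]
#8=f depends on [6:f]
#9=c depends on [3:e, 8:f]
sources: [0:b, 2:c]
N(rest) = Σ N(rest − s) over sources s of rest; N(one piece) = 1:
  size 1 → [7]=1  [9]=1
  size 2 → [3,9]=1  [5,7]=1  [7,9]=2  [8,9]=1
  size 3 → [1,5,7]=1  [3,7,9]=3  [3,8,9]=2  [5,7,9]=3  [6,8,9]=1  [7,8,9]=3
  size 4 → [0,1,5,7]=1  [1,5,7,9]=4  [3,5,7,9]=6  [3,6,8,9]=3  [3,7,8,9]=8  [4,6,8,9]=1  [5,7,8,9]=6  [6,7,8,9]=4
  size 5 → [0,1,5,7,9]=5  [1,3,5,7,9]=10  [1,5,7,8,9]=10  [3,4,6,8,9]=4  [3,5,7,8,9]=20  [3,6,7,8,9]=15  [4,6,7,8,9]=5  [5,6,7,8,9]=10
  size 6 → [0,1,3,5,7,9]=15  [0,1,5,7,8,9]=15  [1,3,5,7,8,9]=40  [1,5,6,7,8,9]=20  [2,3,4,6,8,9]=4  [3,4,6,7,8,9]=24  [3,5,6,7,8,9]=45  [4,5,6,7,8,9]=15
  size 7 → [0,1,3,5,7,8,9]=70  [0,1,5,6,7,8,9]=35  [1,3,5,6,7,8,9]=105  [1,4,5,6,7,8,9]=35  [2,3,4,6,7,8,9]=28  [3,4,5,6,7,8,9]=84
  size 8 → [0,1,3,5,6,7,8,9]=210  [0,1,4,5,6,7,8,9]=70  [1,3,4,5,6,7,8,9]=224  [2,3,4,5,6,7,8,9]=112
  first=0(b) contributes 336
  first=2(c) contributes 504
|[w]| = 840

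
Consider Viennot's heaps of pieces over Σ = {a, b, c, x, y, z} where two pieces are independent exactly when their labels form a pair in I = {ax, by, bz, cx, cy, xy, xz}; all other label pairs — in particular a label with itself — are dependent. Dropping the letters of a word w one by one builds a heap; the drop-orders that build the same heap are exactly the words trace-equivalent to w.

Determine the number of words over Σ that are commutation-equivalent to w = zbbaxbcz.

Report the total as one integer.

#0=z has no predecessor
#1=b has no predecessor
#2=b depends on [1:b]
#3=a depends on [0:z, 2:b]
#4=x depends on [2:b]
#5=b depends on [3:a, 4:x]
#6=c depends on [5:b]
#7=z depends on [6:c]
sources: [0:z, 1:b]
N(rest) = Σ N(rest − s) over sources s of rest; N(one piece) = 1:
  size 1 → [7]=1
  size 2 → [6,7]=1
  size 3 → [5,6,7]=1
  size 4 → [3,5,6,7]=1  [4,5,6,7]=1
  size 5 → [0,3,5,6,7]=1  [3,4,5,6,7]=2
  size 6 → [0,3,4,5,6,7]=3  [2,3,4,5,6,7]=2
  first=0(z) contributes 2
  first=1(b) contributes 5
|[w]| = 7

7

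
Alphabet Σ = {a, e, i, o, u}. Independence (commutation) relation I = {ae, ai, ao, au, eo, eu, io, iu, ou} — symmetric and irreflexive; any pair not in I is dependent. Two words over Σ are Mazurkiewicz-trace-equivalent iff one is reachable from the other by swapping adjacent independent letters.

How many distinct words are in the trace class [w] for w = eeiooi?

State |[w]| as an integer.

#0=e has no predecessor
#1=e depends on [0:e]
#2=i depends on [1:e]
#3=o has no predecessor
#4=o depends on [3:o]
#5=i depends on [2:i]
sources: [0:e, 3:o]
N(rest) = Σ N(rest − s) over sources s of rest; N(one piece) = 1:
  size 1 → [4]=1  [5]=1
  size 2 → [2,5]=1  [3,4]=1  [4,5]=2
  size 3 → [1,2,5]=1  [2,4,5]=3  [3,4,5]=3
  size 4 → [0,1,2,5]=1  [1,2,4,5]=4  [2,3,4,5]=6
  first=0(e) contributes 10
  first=3(o) contributes 5
|[w]| = 15

15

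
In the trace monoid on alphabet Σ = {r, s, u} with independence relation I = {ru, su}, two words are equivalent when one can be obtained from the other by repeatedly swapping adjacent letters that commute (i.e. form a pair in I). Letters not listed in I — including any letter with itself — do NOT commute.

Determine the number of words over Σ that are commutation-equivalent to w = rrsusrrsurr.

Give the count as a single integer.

drop 0:r onto floor
drop 1:r onto {0:r}
drop 2:s onto {1:r}
drop 3:u onto floor
drop 4:s onto {2:s}
drop 5:r onto {4:s}
drop 6:r onto {5:r}
drop 7:s onto {6:r}
drop 8:u onto {3:u}
drop 9:r onto {7:s}
drop 10:r onto {9:r}
ground layer = {0:r, 3:u}
drop-orders for the pieces not yet dropped (sum over which currently-grounded one goes next):
  1 to go: {8} 1  {10} 1
  2 to go: {3,8} 1  {8,10} 2  {9,10} 1
  3 to go: {3,8,10} 3  {7,9,10} 1  {8,9,10} 3
  4 to go: {3,8,9,10} 6  {6,7,9,10} 1  {7,8,9,10} 4
  5 to go: {3,7,8,9,10} 10  {5,6,7,9,10} 1  {6,7,8,9,10} 5
  6 to go: {3,6,7,8,9,10} 15  {4,5,6,7,9,10} 1  {5,6,7,8,9,10} 6
  7 to go: {2,4,5,6,7,9,10} 1  {3,5,6,7,8,9,10} 21  {4,5,6,7,8,9,10} 7
  8 to go: {1,2,4,5,6,7,9,10} 1  {2,4,5,6,7,8,9,10} 8  {3,4,5,6,7,8,9,10} 28
  9 to go: {0,1,2,4,5,6,7,9,10} 1  {1,2,4,5,6,7,8,9,10} 9  {2,3,4,5,6,7,8,9,10} 36
  if 0:r drops first: 45 orders
  if 3:u drops first: 10 orders
heap linearizations: 55

55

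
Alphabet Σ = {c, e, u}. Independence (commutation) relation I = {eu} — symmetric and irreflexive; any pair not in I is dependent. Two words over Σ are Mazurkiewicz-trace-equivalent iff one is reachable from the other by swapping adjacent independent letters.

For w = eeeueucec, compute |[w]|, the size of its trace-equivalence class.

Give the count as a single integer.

#0=e has no predecessor
#1=e depends on [0:e]
#2=e depends on [1:e]
#3=u has no predecessor
#4=e depends on [2:e]
#5=u depends on [3:u]
#6=c depends on [4:e, 5:u]
#7=e depends on [6:c]
#8=c depends on [7:e]
sources: [0:e, 3:u]
N(rest) = Σ N(rest − s) over sources s of rest; N(one piece) = 1:
  size 1 → [8]=1
  size 2 → [7,8]=1
  size 3 → [6,7,8]=1
  size 4 → [4,6,7,8]=1  [5,6,7,8]=1
  size 5 → [2,4,6,7,8]=1  [3,5,6,7,8]=1  [4,5,6,7,8]=2
  size 6 → [1,2,4,6,7,8]=1  [2,4,5,6,7,8]=3  [3,4,5,6,7,8]=3
  size 7 → [0,1,2,4,6,7,8]=1  [1,2,4,5,6,7,8]=4  [2,3,4,5,6,7,8]=6
  first=0(e) contributes 10
  first=3(u) contributes 5
|[w]| = 15

15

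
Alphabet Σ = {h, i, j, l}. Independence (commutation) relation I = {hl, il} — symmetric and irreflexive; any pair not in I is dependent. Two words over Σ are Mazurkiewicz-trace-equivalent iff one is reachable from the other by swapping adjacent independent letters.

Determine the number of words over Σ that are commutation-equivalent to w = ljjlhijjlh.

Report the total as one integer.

piece 0:l — minimal
piece 1:j rests on {0:l}
piece 2:j rests on {1:j}
piece 3:l rests on {2:j}
piece 4:h rests on {2:j}
piece 5:i rests on {4:h}
piece 6:j rests on {3:l, 5:i}
piece 7:j rests on {6:j}
piece 8:l rests on {7:j}
piece 9:h rests on {7:j}
minimal pieces: {0:l}
ways to finish when only these pieces remain (= sum over removing one remaining piece with nothing left below it):
  1 left: {8}→1  {9}→1
  2 left: {8,9}→2
  3 left: {7,8,9}→2
  4 left: {6,7,8,9}→2
  5 left: {3,6,7,8,9}→2  {5,6,7,8,9}→2
  6 left: {3,5,6,7,8,9}→4  {4,5,6,7,8,9}→2
  7 left: {3,4,5,6,7,8,9}→6
  8 left: {2,3,4,5,6,7,8,9}→6
  placing 0:l first → 6 extensions

6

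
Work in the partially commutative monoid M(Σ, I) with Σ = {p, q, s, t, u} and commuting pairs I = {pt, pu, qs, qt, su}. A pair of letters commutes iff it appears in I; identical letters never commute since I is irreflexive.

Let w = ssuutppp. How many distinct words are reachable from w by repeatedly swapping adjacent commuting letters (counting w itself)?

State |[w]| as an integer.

52

piece 0:s — minimal
piece 1:s rests on {0:s}
piece 2:u — minimal
piece 3:u rests on {2:u}
piece 4:t rests on {1:s, 3:u}
piece 5:p rests on {1:s}
piece 6:p rests on {5:p}
piece 7:p rests on {6:p}
minimal pieces: {0:s, 2:u}
ways to finish when only these pieces remain (= sum over removing one remaining piece with nothing left below it):
  1 left: {4}→1  {7}→1
  2 left: {3,4}→1  {4,7}→2  {6,7}→1
  3 left: {2,3,4}→1  {3,4,7}→3  {4,6,7}→3  {5,6,7}→1
  4 left: {2,3,4,7}→4  {3,4,6,7}→6  {4,5,6,7}→4
  5 left: {1,4,5,6,7}→4  {2,3,4,6,7}→10  {3,4,5,6,7}→10
  6 left: {0,1,4,5,6,7}→4  {1,3,4,5,6,7}→14  {2,3,4,5,6,7}→20
  placing 0:s first → 34 extensions
  placing 2:u first → 18 extensions
total linear extensions = 52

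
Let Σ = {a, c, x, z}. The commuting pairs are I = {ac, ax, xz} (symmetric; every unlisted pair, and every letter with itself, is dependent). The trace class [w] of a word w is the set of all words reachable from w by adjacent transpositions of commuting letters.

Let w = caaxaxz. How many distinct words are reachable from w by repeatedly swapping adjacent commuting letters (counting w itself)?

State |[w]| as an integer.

34

#0=c has no predecessor
#1=a has no predecessor
#2=a depends on [1:a]
#3=x depends on [0:c]
#4=a depends on [2:a]
#5=x depends on [3:x]
#6=z depends on [0:c, 4:a]
sources: [0:c, 1:a]
N(rest) = Σ N(rest − s) over sources s of rest; N(one piece) = 1:
  size 1 → [5]=1  [6]=1
  size 2 → [3,5]=1  [4,6]=1  [5,6]=2
  size 3 → [2,4,6]=1  [3,5,6]=3  [4,5,6]=3
  size 4 → [0,3,5,6]=3  [1,2,4,6]=1  [2,4,5,6]=4  [3,4,5,6]=6
  size 5 → [0,3,4,5,6]=9  [1,2,4,5,6]=5  [2,3,4,5,6]=10
  first=0(c) contributes 15
  first=1(a) contributes 19
|[w]| = 34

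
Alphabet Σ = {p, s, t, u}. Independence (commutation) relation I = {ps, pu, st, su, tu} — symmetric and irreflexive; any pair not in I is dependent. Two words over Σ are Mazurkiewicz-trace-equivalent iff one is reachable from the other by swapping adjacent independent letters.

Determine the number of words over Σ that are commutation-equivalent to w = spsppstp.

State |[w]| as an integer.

piece 0:s — minimal
piece 1:p — minimal
piece 2:s rests on {0:s}
piece 3:p rests on {1:p}
piece 4:p rests on {3:p}
piece 5:s rests on {2:s}
piece 6:t rests on {4:p}
piece 7:p rests on {6:t}
minimal pieces: {0:s, 1:p}
ways to finish when only these pieces remain (= sum over removing one remaining piece with nothing left below it):
  1 left: {5}→1  {7}→1
  2 left: {2,5}→1  {5,7}→2  {6,7}→1
  3 left: {0,2,5}→1  {2,5,7}→3  {4,6,7}→1  {5,6,7}→3
  4 left: {0,2,5,7}→4  {2,5,6,7}→6  {3,4,6,7}→1  {4,5,6,7}→4
  5 left: {0,2,5,6,7}→10  {1,3,4,6,7}→1  {2,4,5,6,7}→10  {3,4,5,6,7}→5
  6 left: {0,2,4,5,6,7}→20  {1,3,4,5,6,7}→6  {2,3,4,5,6,7}→15
  placing 0:s first → 21 extensions
  placing 1:p first → 35 extensions
total linear extensions = 56

56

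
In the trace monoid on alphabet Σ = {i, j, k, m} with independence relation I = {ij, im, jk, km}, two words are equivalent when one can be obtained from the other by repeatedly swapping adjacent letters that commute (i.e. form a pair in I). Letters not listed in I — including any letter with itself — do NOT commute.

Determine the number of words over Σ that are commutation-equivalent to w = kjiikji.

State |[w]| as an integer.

piece 0:k — minimal
piece 1:j — minimal
piece 2:i rests on {0:k}
piece 3:i rests on {2:i}
piece 4:k rests on {3:i}
piece 5:j rests on {1:j}
piece 6:i rests on {4:k}
minimal pieces: {0:k, 1:j}
ways to finish when only these pieces remain (= sum over removing one remaining piece with nothing left below it):
  1 left: {5}→1  {6}→1
  2 left: {1,5}→1  {4,6}→1  {5,6}→2
  3 left: {1,5,6}→3  {3,4,6}→1  {4,5,6}→3
  4 left: {1,4,5,6}→6  {2,3,4,6}→1  {3,4,5,6}→4
  5 left: {0,2,3,4,6}→1  {1,3,4,5,6}→10  {2,3,4,5,6}→5
  placing 0:k first → 15 extensions
  placing 1:j first → 6 extensions
total linear extensions = 21

21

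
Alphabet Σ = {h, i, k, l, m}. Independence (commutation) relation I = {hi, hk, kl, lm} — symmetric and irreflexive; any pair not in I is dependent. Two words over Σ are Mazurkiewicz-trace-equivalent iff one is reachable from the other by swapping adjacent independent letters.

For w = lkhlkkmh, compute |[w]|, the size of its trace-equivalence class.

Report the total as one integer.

30

0(l) covers ∅
1(k) covers ∅
2(h) covers 0:l
3(l) covers 2:h
4(k) covers 1:k
5(k) covers 4:k
6(m) covers 2:h, 5:k
7(h) covers 3:l, 6:m
floor of heap: 0:l, 1:k
completions by unplaced set U, small U first (add the entries for U minus each lowest piece of U):
  |U|=1: {7}:1
  |U|=2: {3,7}:1  {6,7}:1
  |U|=3: {3,6,7}:2  {5,6,7}:1
  |U|=4: {2,3,6,7}:2  {3,5,6,7}:3  {4,5,6,7}:1
  |U|=5: {0,2,3,6,7}:2  {1,4,5,6,7}:1  {2,3,5,6,7}:5  {3,4,5,6,7}:4
  |U|=6: {0,2,3,5,6,7}:7  {1,3,4,5,6,7}:5  {2,3,4,5,6,7}:9
  start at 0(l): 14
  start at 1(k): 16
sum over floor = 30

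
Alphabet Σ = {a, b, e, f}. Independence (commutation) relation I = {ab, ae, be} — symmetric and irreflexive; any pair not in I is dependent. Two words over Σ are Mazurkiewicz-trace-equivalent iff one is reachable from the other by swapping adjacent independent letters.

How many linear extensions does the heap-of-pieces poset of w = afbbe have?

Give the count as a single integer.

3

drop 0:a onto floor
drop 1:f onto {0:a}
drop 2:b onto {1:f}
drop 3:b onto {2:b}
drop 4:e onto {1:f}
ground layer = {0:a}
drop-orders for the pieces not yet dropped (sum over which currently-grounded one goes next):
  1 to go: {3} 1  {4} 1
  2 to go: {2,3} 1  {3,4} 2
  3 to go: {2,3,4} 3
  if 0:a drops first: 3 orders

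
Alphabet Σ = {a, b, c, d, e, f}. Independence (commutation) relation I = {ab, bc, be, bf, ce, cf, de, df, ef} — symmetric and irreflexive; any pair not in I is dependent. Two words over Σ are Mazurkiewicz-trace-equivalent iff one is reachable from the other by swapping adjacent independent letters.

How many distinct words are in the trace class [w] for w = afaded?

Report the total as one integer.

piece 0:a — minimal
piece 1:f rests on {0:a}
piece 2:a rests on {1:f}
piece 3:d rests on {2:a}
piece 4:e rests on {2:a}
piece 5:d rests on {3:d}
minimal pieces: {0:a}
ways to finish when only these pieces remain (= sum over removing one remaining piece with nothing left below it):
  1 left: {4}→1  {5}→1
  2 left: {3,5}→1  {4,5}→2
  3 left: {3,4,5}→3
  4 left: {2,3,4,5}→3
  placing 0:a first → 3 extensions

3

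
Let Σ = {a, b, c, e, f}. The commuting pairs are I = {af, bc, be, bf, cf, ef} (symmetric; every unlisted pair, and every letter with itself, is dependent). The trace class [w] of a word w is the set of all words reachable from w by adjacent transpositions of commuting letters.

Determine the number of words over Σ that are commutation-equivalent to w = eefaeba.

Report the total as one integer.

14

drop 0:e onto floor
drop 1:e onto {0:e}
drop 2:f onto floor
drop 3:a onto {1:e}
drop 4:e onto {3:a}
drop 5:b onto {3:a}
drop 6:a onto {4:e, 5:b}
ground layer = {0:e, 2:f}
drop-orders for the pieces not yet dropped (sum over which currently-grounded one goes next):
  1 to go: {2} 1  {6} 1
  2 to go: {2,6} 2  {4,6} 1  {5,6} 1
  3 to go: {2,4,6} 3  {2,5,6} 3  {4,5,6} 2
  4 to go: {2,4,5,6} 8  {3,4,5,6} 2
  5 to go: {1,3,4,5,6} 2  {2,3,4,5,6} 10
  if 0:e drops first: 12 orders
  if 2:f drops first: 2 orders
heap linearizations: 14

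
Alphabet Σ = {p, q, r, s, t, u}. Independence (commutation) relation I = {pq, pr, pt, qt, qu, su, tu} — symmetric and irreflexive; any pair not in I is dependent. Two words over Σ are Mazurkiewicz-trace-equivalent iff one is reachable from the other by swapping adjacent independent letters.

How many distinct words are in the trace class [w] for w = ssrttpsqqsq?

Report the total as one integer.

#0=s has no predecessor
#1=s depends on [0:s]
#2=r depends on [1:s]
#3=t depends on [2:r]
#4=t depends on [3:t]
#5=p depends on [1:s]
#6=s depends on [4:t, 5:p]
#7=q depends on [6:s]
#8=q depends on [7:q]
#9=s depends on [8:q]
#10=q depends on [9:s]
sources: [0:s]
N(rest) = Σ N(rest − s) over sources s of rest; N(one piece) = 1:
  size 1 → [10]=1
  size 2 → [9,10]=1
  size 3 → [8,9,10]=1
  size 4 → [7,8,9,10]=1
  size 5 → [6,7,8,9,10]=1
  size 6 → [4,6,7,8,9,10]=1  [5,6,7,8,9,10]=1
  size 7 → [3,4,6,7,8,9,10]=1  [4,5,6,7,8,9,10]=2
  size 8 → [2,3,4,6,7,8,9,10]=1  [3,4,5,6,7,8,9,10]=3
  size 9 → [2,3,4,5,6,7,8,9,10]=4
  first=0(s) contributes 4

4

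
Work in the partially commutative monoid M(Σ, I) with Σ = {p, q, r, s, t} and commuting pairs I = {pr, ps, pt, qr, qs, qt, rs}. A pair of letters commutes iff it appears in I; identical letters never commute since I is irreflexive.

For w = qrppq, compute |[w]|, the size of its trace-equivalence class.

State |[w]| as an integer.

#0=q has no predecessor
#1=r has no predecessor
#2=p depends on [0:q]
#3=p depends on [2:p]
#4=q depends on [3:p]
sources: [0:q, 1:r]
N(rest) = Σ N(rest − s) over sources s of rest; N(one piece) = 1:
  size 1 → [1]=1  [4]=1
  size 2 → [1,4]=2  [3,4]=1
  size 3 → [1,3,4]=3  [2,3,4]=1
  first=0(q) contributes 4
  first=1(r) contributes 1
|[w]| = 5

5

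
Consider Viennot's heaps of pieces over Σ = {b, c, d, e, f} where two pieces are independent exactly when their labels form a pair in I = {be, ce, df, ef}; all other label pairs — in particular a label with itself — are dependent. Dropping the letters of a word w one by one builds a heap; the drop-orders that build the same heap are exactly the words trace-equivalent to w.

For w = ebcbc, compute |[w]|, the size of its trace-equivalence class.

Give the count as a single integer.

5

drop 0:e onto floor
drop 1:b onto floor
drop 2:c onto {1:b}
drop 3:b onto {2:c}
drop 4:c onto {3:b}
ground layer = {0:e, 1:b}
drop-orders for the pieces not yet dropped (sum over which currently-grounded one goes next):
  1 to go: {0} 1  {4} 1
  2 to go: {0,4} 2  {3,4} 1
  3 to go: {0,3,4} 3  {2,3,4} 1
  if 0:e drops first: 1 orders
  if 1:b drops first: 4 orders
heap linearizations: 5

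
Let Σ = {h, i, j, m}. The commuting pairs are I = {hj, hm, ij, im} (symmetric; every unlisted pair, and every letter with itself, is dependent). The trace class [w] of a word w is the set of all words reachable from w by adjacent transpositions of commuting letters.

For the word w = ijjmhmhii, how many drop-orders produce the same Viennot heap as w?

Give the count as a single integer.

#0=i has no predecessor
#1=j has no predecessor
#2=j depends on [1:j]
#3=m depends on [2:j]
#4=h depends on [0:i]
#5=m depends on [3:m]
#6=h depends on [4:h]
#7=i depends on [6:h]
#8=i depends on [7:i]
sources: [0:i, 1:j]
N(rest) = Σ N(rest − s) over sources s of rest; N(one piece) = 1:
  size 1 → [5]=1  [8]=1
  size 2 → [3,5]=1  [5,8]=2  [7,8]=1
  size 3 → [2,3,5]=1  [3,5,8]=3  [5,7,8]=3  [6,7,8]=1
  size 4 → [1,2,3,5]=1  [2,3,5,8]=4  [3,5,7,8]=6  [4,6,7,8]=1  [5,6,7,8]=4
  size 5 → [0,4,6,7,8]=1  [1,2,3,5,8]=5  [2,3,5,7,8]=10  [3,5,6,7,8]=10  [4,5,6,7,8]=5
  size 6 → [0,4,5,6,7,8]=6  [1,2,3,5,7,8]=15  [2,3,5,6,7,8]=20  [3,4,5,6,7,8]=15
  size 7 → [0,3,4,5,6,7,8]=21  [1,2,3,5,6,7,8]=35  [2,3,4,5,6,7,8]=35
  first=0(i) contributes 70
  first=1(j) contributes 56
|[w]| = 126

126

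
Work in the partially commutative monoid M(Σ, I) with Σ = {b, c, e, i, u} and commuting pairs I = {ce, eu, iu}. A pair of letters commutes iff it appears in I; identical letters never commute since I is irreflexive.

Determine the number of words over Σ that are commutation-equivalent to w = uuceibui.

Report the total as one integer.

0(u) covers ∅
1(u) covers 0:u
2(c) covers 1:u
3(e) covers ∅
4(i) covers 2:c, 3:e
5(b) covers 4:i
6(u) covers 5:b
7(i) covers 5:b
floor of heap: 0:u, 3:e
completions by unplaced set U, small U first (add the entries for U minus each lowest piece of U):
  |U|=1: {6}:1  {7}:1
  |U|=2: {6,7}:2
  |U|=3: {5,6,7}:2
  |U|=4: {4,5,6,7}:2
  |U|=5: {2,4,5,6,7}:2  {3,4,5,6,7}:2
  |U|=6: {1,2,4,5,6,7}:2  {2,3,4,5,6,7}:4
  start at 0(u): 6
  start at 3(e): 2
sum over floor = 8

8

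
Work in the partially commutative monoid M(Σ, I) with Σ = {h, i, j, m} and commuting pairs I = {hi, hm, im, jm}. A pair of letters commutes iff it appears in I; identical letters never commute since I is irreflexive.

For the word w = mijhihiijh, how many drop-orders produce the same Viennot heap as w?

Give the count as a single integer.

100

#0=m has no predecessor
#1=i has no predecessor
#2=j depends on [1:i]
#3=h depends on [2:j]
#4=i depends on [2:j]
#5=h depends on [3:h]
#6=i depends on [4:i]
#7=i depends on [6:i]
#8=j depends on [5:h, 7:i]
#9=h depends on [8:j]
sources: [0:m, 1:i]
N(rest) = Σ N(rest − s) over sources s of rest; N(one piece) = 1:
  size 1 → [0]=1  [9]=1
  size 2 → [0,9]=2  [8,9]=1
  size 3 → [0,8,9]=3  [5,8,9]=1  [7,8,9]=1
  size 4 → [0,5,8,9]=4  [0,7,8,9]=4  [3,5,8,9]=1  [5,7,8,9]=2  [6,7,8,9]=1
  size 5 → [0,3,5,8,9]=5  [0,5,7,8,9]=10  [0,6,7,8,9]=5  [3,5,7,8,9]=3  [4,6,7,8,9]=1  [5,6,7,8,9]=3
  size 6 → [0,3,5,7,8,9]=18  [0,4,6,7,8,9]=6  [0,5,6,7,8,9]=18  [3,5,6,7,8,9]=6  [4,5,6,7,8,9]=4
  size 7 → [0,3,5,6,7,8,9]=42  [0,4,5,6,7,8,9]=28  [3,4,5,6,7,8,9]=10
  size 8 → [0,3,4,5,6,7,8,9]=80  [2,3,4,5,6,7,8,9]=10
  first=0(m) contributes 10
  first=1(i) contributes 90
|[w]| = 100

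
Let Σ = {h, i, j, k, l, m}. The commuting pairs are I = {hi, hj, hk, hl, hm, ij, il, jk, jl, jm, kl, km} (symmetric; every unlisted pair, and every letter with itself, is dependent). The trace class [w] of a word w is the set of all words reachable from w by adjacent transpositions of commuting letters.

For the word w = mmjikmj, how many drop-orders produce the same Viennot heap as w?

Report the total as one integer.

drop 0:m onto floor
drop 1:m onto {0:m}
drop 2:j onto floor
drop 3:i onto {1:m}
drop 4:k onto {3:i}
drop 5:m onto {3:i}
drop 6:j onto {2:j}
ground layer = {0:m, 2:j}
drop-orders for the pieces not yet dropped (sum over which currently-grounded one goes next):
  1 to go: {4} 1  {5} 1  {6} 1
  2 to go: {2,6} 1  {4,5} 2  {4,6} 2  {5,6} 2
  3 to go: {2,4,6} 3  {2,5,6} 3  {3,4,5} 2  {4,5,6} 6
  4 to go: {1,3,4,5} 2  {2,4,5,6} 12  {3,4,5,6} 8
  5 to go: {0,1,3,4,5} 2  {1,3,4,5,6} 10  {2,3,4,5,6} 20
  if 0:m drops first: 30 orders
  if 2:j drops first: 12 orders
heap linearizations: 42

42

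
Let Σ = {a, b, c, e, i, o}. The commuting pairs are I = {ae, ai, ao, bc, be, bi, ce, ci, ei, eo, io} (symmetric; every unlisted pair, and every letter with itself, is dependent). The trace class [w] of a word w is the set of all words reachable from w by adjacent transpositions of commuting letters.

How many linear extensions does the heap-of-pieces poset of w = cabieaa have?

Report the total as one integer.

#0=c has no predecessor
#1=a depends on [0:c]
#2=b depends on [1:a]
#3=i has no predecessor
#4=e has no predecessor
#5=a depends on [2:b]
#6=a depends on [5:a]
sources: [0:c, 3:i, 4:e]
N(rest) = Σ N(rest − s) over sources s of rest; N(one piece) = 1:
  size 1 → [3]=1  [4]=1  [6]=1
  size 2 → [3,4]=2  [3,6]=2  [4,6]=2  [5,6]=1
  size 3 → [2,5,6]=1  [3,4,6]=6  [3,5,6]=3  [4,5,6]=3
  size 4 → [1,2,5,6]=1  [2,3,5,6]=4  [2,4,5,6]=4  [3,4,5,6]=12
  size 5 → [0,1,2,5,6]=1  [1,2,3,5,6]=5  [1,2,4,5,6]=5  [2,3,4,5,6]=20
  first=0(c) contributes 30
  first=3(i) contributes 6
  first=4(e) contributes 6
|[w]| = 42

42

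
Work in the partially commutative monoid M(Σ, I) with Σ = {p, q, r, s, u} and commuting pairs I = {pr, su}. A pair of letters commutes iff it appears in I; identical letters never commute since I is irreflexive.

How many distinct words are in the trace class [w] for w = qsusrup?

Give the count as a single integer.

#0=q has no predecessor
#1=s depends on [0:q]
#2=u depends on [0:q]
#3=s depends on [1:s]
#4=r depends on [2:u, 3:s]
#5=u depends on [4:r]
#6=p depends on [5:u]
sources: [0:q]
N(rest) = Σ N(rest − s) over sources s of rest; N(one piece) = 1:
  size 1 → [6]=1
  size 2 → [5,6]=1
  size 3 → [4,5,6]=1
  size 4 → [2,4,5,6]=1  [3,4,5,6]=1
  size 5 → [1,3,4,5,6]=1  [2,3,4,5,6]=2
  first=0(q) contributes 3

3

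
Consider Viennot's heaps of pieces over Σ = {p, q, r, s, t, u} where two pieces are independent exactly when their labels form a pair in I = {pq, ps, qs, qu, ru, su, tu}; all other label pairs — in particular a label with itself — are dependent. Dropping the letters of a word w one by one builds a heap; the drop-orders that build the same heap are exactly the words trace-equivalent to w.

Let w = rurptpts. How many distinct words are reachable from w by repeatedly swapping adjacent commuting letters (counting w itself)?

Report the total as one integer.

0(r) covers ∅
1(u) covers ∅
2(r) covers 0:r
3(p) covers 1:u, 2:r
4(t) covers 3:p
5(p) covers 4:t
6(t) covers 5:p
7(s) covers 6:t
floor of heap: 0:r, 1:u
completions by unplaced set U, small U first (add the entries for U minus each lowest piece of U):
  |U|=1: {7}:1
  |U|=2: {6,7}:1
  |U|=3: {5,6,7}:1
  |U|=4: {4,5,6,7}:1
  |U|=5: {3,4,5,6,7}:1
  |U|=6: {1,3,4,5,6,7}:1  {2,3,4,5,6,7}:1
  start at 0(r): 2
  start at 1(u): 1
sum over floor = 3

3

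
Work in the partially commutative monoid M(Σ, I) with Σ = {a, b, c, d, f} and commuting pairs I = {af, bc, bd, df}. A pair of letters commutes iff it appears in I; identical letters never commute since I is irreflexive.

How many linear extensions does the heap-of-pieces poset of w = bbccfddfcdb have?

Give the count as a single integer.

187

#0=b has no predecessor
#1=b depends on [0:b]
#2=c has no predecessor
#3=c depends on [2:c]
#4=f depends on [1:b, 3:c]
#5=d depends on [3:c]
#6=d depends on [5:d]
#7=f depends on [4:f]
#8=c depends on [6:d, 7:f]
#9=d depends on [8:c]
#10=b depends on [7:f]
sources: [0:b, 2:c]
N(rest) = Σ N(rest − s) over sources s of rest; N(one piece) = 1:
  size 1 → [9]=1  [10]=1
  size 2 → [8,9]=1  [9,10]=2
  size 3 → [6,8,9]=1  [8,9,10]=3
  size 4 → [5,6,8,9]=1  [6,8,9,10]=4  [7,8,9,10]=3
  size 5 → [4,7,8,9,10]=3  [5,6,8,9,10]=5  [6,7,8,9,10]=7
  size 6 → [1,4,7,8,9,10]=3  [4,6,7,8,9,10]=10  [5,6,7,8,9,10]=12
  size 7 → [0,1,4,7,8,9,10]=3  [1,4,6,7,8,9,10]=13  [4,5,6,7,8,9,10]=22
  size 8 → [0,1,4,6,7,8,9,10]=16  [1,4,5,6,7,8,9,10]=35  [3,4,5,6,7,8,9,10]=22
  size 9 → [0,1,4,5,6,7,8,9,10]=51  [1,3,4,5,6,7,8,9,10]=57  [2,3,4,5,6,7,8,9,10]=22
  first=0(b) contributes 79
  first=2(c) contributes 108
|[w]| = 187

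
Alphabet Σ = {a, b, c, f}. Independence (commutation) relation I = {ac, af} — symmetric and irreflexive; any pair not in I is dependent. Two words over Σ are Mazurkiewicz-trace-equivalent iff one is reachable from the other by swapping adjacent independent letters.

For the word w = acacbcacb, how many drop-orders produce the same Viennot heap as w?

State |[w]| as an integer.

18

piece 0:a — minimal
piece 1:c — minimal
piece 2:a rests on {0:a}
piece 3:c rests on {1:c}
piece 4:b rests on {2:a, 3:c}
piece 5:c rests on {4:b}
piece 6:a rests on {4:b}
piece 7:c rests on {5:c}
piece 8:b rests on {6:a, 7:c}
minimal pieces: {0:a, 1:c}
ways to finish when only these pieces remain (= sum over removing one remaining piece with nothing left below it):
  1 left: {8}→1
  2 left: {6,8}→1  {7,8}→1
  3 left: {5,7,8}→1  {6,7,8}→2
  4 left: {5,6,7,8}→3
  5 left: {4,5,6,7,8}→3
  6 left: {2,4,5,6,7,8}→3  {3,4,5,6,7,8}→3
  7 left: {0,2,4,5,6,7,8}→3  {1,3,4,5,6,7,8}→3  {2,3,4,5,6,7,8}→6
  placing 0:a first → 9 extensions
  placing 1:c first → 9 extensions
total linear extensions = 18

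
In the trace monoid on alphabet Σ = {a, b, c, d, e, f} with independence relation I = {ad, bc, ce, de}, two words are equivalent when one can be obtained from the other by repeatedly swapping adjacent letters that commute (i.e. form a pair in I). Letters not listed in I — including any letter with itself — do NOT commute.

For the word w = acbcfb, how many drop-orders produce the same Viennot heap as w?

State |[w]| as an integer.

0(a) covers ∅
1(c) covers 0:a
2(b) covers 0:a
3(c) covers 1:c
4(f) covers 2:b, 3:c
5(b) covers 4:f
floor of heap: 0:a
completions by unplaced set U, small U first (add the entries for U minus each lowest piece of U):
  |U|=1: {5}:1
  |U|=2: {4,5}:1
  |U|=3: {2,4,5}:1  {3,4,5}:1
  |U|=4: {1,3,4,5}:1  {2,3,4,5}:2
  start at 0(a): 3

3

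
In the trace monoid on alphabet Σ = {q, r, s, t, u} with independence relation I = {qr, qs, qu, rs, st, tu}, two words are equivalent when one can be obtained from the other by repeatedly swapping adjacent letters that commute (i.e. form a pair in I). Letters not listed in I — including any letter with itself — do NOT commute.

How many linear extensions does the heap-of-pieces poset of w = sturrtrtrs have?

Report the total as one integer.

22

drop 0:s onto floor
drop 1:t onto floor
drop 2:u onto {0:s}
drop 3:r onto {1:t, 2:u}
drop 4:r onto {3:r}
drop 5:t onto {4:r}
drop 6:r onto {5:t}
drop 7:t onto {6:r}
drop 8:r onto {7:t}
drop 9:s onto {2:u}
ground layer = {0:s, 1:t}
drop-orders for the pieces not yet dropped (sum over which currently-grounded one goes next):
  1 to go: {8} 1  {9} 1
  2 to go: {7,8} 1  {8,9} 2
  3 to go: {6,7,8} 1  {7,8,9} 3
  4 to go: {5,6,7,8} 1  {6,7,8,9} 4
  5 to go: {4,5,6,7,8} 1  {5,6,7,8,9} 5
  6 to go: {3,4,5,6,7,8} 1  {4,5,6,7,8,9} 6
  7 to go: {1,3,4,5,6,7,8} 1  {3,4,5,6,7,8,9} 7
  8 to go: {1,3,4,5,6,7,8,9} 8  {2,3,4,5,6,7,8,9} 7
  if 0:s drops first: 15 orders
  if 1:t drops first: 7 orders
heap linearizations: 22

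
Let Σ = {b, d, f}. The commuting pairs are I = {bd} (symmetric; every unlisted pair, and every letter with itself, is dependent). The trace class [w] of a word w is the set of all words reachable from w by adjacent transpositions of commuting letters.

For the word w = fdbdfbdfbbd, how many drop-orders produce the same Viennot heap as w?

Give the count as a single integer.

drop 0:f onto floor
drop 1:d onto {0:f}
drop 2:b onto {0:f}
drop 3:d onto {1:d}
drop 4:f onto {2:b, 3:d}
drop 5:b onto {4:f}
drop 6:d onto {4:f}
drop 7:f onto {5:b, 6:d}
drop 8:b onto {7:f}
drop 9:b onto {8:b}
drop 10:d onto {7:f}
ground layer = {0:f}
drop-orders for the pieces not yet dropped (sum over which currently-grounded one goes next):
  1 to go: {9} 1  {10} 1
  2 to go: {8,9} 1  {9,10} 2
  3 to go: {8,9,10} 3
  4 to go: {7,8,9,10} 3
  5 to go: {5,7,8,9,10} 3  {6,7,8,9,10} 3
  6 to go: {5,6,7,8,9,10} 6
  7 to go: {4,5,6,7,8,9,10} 6
  8 to go: {2,4,5,6,7,8,9,10} 6  {3,4,5,6,7,8,9,10} 6
  9 to go: {1,3,4,5,6,7,8,9,10} 6  {2,3,4,5,6,7,8,9,10} 12
  if 0:f drops first: 18 orders

18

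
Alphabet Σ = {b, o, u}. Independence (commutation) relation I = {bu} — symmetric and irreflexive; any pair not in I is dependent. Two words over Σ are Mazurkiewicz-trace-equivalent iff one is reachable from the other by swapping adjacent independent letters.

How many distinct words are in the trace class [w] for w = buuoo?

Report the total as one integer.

3

piece 0:b — minimal
piece 1:u — minimal
piece 2:u rests on {1:u}
piece 3:o rests on {0:b, 2:u}
piece 4:o rests on {3:o}
minimal pieces: {0:b, 1:u}
ways to finish when only these pieces remain (= sum over removing one remaining piece with nothing left below it):
  1 left: {4}→1
  2 left: {3,4}→1
  3 left: {0,3,4}→1  {2,3,4}→1
  placing 0:b first → 1 extensions
  placing 1:u first → 2 extensions
total linear extensions = 3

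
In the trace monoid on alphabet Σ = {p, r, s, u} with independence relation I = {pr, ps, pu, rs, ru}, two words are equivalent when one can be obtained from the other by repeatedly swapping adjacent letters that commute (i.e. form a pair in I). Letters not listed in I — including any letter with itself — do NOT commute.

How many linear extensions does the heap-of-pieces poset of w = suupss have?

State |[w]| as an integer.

piece 0:s — minimal
piece 1:u rests on {0:s}
piece 2:u rests on {1:u}
piece 3:p — minimal
piece 4:s rests on {2:u}
piece 5:s rests on {4:s}
minimal pieces: {0:s, 3:p}
ways to finish when only these pieces remain (= sum over removing one remaining piece with nothing left below it):
  1 left: {3}→1  {5}→1
  2 left: {3,5}→2  {4,5}→1
  3 left: {2,4,5}→1  {3,4,5}→3
  4 left: {1,2,4,5}→1  {2,3,4,5}→4
  placing 0:s first → 5 extensions
  placing 3:p first → 1 extensions
total linear extensions = 6

6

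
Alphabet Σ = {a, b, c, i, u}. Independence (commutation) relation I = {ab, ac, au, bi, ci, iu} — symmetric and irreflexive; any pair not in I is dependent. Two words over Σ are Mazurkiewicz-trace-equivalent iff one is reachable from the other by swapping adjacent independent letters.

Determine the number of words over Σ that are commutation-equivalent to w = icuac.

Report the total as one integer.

drop 0:i onto floor
drop 1:c onto floor
drop 2:u onto {1:c}
drop 3:a onto {0:i}
drop 4:c onto {2:u}
ground layer = {0:i, 1:c}
drop-orders for the pieces not yet dropped (sum over which currently-grounded one goes next):
  1 to go: {3} 1  {4} 1
  2 to go: {0,3} 1  {2,4} 1  {3,4} 2
  3 to go: {0,3,4} 3  {1,2,4} 1  {2,3,4} 3
  if 0:i drops first: 4 orders
  if 1:c drops first: 6 orders
heap linearizations: 10

10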